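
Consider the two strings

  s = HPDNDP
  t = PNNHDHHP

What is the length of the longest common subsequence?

4

One common subsequence of length 4: P (s #2, t #1); then N (s #4, t #3); then D (s #5, t #5); then P (s #6, t #8), and the DP table's final entry dp[6][8] is also 4, so no common subsequence is longer.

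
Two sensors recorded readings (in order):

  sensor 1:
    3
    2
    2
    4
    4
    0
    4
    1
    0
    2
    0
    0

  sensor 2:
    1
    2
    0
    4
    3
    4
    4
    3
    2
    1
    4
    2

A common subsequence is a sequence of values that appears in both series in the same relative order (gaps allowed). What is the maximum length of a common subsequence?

Pick 2 at sensor 1[2]=sensor 2[2], 4 at sensor 1[4]=sensor 2[4], 4 at sensor 1[5]=sensor 2[6], 4 at sensor 1[7]=sensor 2[7], 1 at sensor 1[8]=sensor 2[10], 2 at sensor 1[10]=sensor 2[12]; all 6 values appear in both, in order, and the DP table's final entry dp[12][12] is also 6, so no common subsequence is longer.

6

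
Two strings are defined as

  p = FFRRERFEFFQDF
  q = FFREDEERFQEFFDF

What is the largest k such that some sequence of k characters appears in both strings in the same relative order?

11

Match F [1,1], F [2,2], R [3,3], E [5,7], R [6,8], F [7,9], E [8,11], F [9,12], F [10,13], D [12,14], F [13,15] — 11 characters in the same relative order in both, and the DP table's final entry dp[13][15] is also 11, so no common subsequence is longer.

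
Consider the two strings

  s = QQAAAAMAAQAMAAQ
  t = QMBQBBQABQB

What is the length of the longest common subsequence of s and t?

One common subsequence of length 5: Q at s[1]=t[1]; then Q at s[2]=t[4]; then Q at s[10]=t[7]; then A at s[11]=t[8]; then Q at s[15]=t[10]. dp[15][11] = 5 confirms this is the maximum.

5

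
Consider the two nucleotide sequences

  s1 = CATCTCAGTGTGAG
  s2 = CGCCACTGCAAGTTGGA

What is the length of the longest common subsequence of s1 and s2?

11

Match C [1,4]; then A [2,5]; then C [4,6]; then T [5,7]; then C [6,9]; then A [7,11]; then G [8,12]; then T [9,14]; then G [10,15]; then G [12,16]; then A [13,17] — 11 bases in the same relative order in both. Since dp[14][17] = 11, nothing longer is possible.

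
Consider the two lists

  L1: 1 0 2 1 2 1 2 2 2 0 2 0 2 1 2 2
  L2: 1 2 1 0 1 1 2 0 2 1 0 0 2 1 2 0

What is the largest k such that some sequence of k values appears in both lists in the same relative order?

One common subsequence of length 11: 1 at L1[1]=L2[3]; then 0 at L1[2]=L2[4]; then 1 at L1[4]=L2[5]; then 1 at L1[6]=L2[6]; then 2 at L1[7]=L2[7]; then 2 at L1[8]=L2[9]; then 0 at L1[10]=L2[11]; then 0 at L1[12]=L2[12]; then 2 at L1[13]=L2[13]; then 1 at L1[14]=L2[14]; then 2 at L1[15]=L2[15], and the DP table's final entry dp[16][16] is also 11, so no common subsequence is longer.

11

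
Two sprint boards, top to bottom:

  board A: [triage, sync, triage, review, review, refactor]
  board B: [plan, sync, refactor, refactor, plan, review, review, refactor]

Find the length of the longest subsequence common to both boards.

Pick sync (board A #2, board B #2), review (board A #4, board B #6), review (board A #5, board B #7), refactor (board A #6, board B #8); all 4 tasks appear in both, in order. The LCS DP gives dp[6][8] = 4, so this is optimal.

4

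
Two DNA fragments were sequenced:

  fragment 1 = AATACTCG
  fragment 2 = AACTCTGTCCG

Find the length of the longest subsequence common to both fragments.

7

Taking A at fragment 1[1]=fragment 2[1], A at fragment 1[2]=fragment 2[2], T at fragment 1[3]=fragment 2[4], C at fragment 1[5]=fragment 2[5], T at fragment 1[6]=fragment 2[8], C at fragment 1[7]=fragment 2[10], G at fragment 1[8]=fragment 2[11] gives a common subsequence of length 7. The LCS DP gives dp[8][11] = 7, so this is optimal.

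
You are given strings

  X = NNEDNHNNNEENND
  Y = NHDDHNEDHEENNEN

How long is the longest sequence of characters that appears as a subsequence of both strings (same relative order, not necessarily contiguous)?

9

One common subsequence of length 9: N at X[1]=Y[1]; then N at X[2]=Y[6]; then E at X[3]=Y[7]; then D at X[4]=Y[8]; then H at X[6]=Y[9]; then N at X[8]=Y[12]; then N at X[9]=Y[13]; then E at X[11]=Y[14]; then N at X[13]=Y[15]. The LCS DP gives dp[14][15] = 9, so this is optimal.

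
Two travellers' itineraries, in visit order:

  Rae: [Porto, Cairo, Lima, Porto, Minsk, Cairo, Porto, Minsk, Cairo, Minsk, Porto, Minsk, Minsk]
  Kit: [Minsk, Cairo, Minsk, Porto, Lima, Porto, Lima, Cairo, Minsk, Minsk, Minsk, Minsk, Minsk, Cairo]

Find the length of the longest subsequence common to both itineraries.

Taking Porto at Rae[1]=Kit[4], then Lima at Rae[3]=Kit[5], then Porto at Rae[4]=Kit[6], then Minsk at Rae[5]=Kit[9], then Minsk at Rae[8]=Kit[10], then Minsk at Rae[10]=Kit[11], then Minsk at Rae[12]=Kit[12], then Minsk at Rae[13]=Kit[13] gives a common subsequence of length 8. Since dp[13][14] = 8, nothing longer is possible.

8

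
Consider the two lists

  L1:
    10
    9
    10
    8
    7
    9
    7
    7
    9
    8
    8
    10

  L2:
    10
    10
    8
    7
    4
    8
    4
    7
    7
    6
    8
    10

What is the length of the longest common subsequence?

8

Let dp[i][j] be the LCS length of the first i values of L1 and the first j values of L2. dp[i][j] = dp[i-1][j-1]+1 when the i-th and j-th values match, else max(dp[i-1][j], dp[i][j-1]).
    · 10 10  8  7  4  8  4  7  7  6  8 10
 ·  0  0  0  0  0  0  0  0  0  0  0  0  0
10  0  1  1  1  1  1  1  1  1  1  1  1  1
 9  0  1  1  1  1  1  1  1  1  1  1  1  1
10  0  1  2  2  2  2  2  2  2  2  2  2  2
 8  0  1  2  3  3  3  3  3  3  3  3  3  3
 7  0  1  2  3  4  4  4  4  4  4  4  4  4
 9  0  1  2  3  4  4  4  4  4  4  4  4  4
 7  0  1  2  3  4  4  4  4  5  5  5  5  5
 7  0  1  2  3  4  4  4  4  5  6  6  6  6
 9  0  1  2  3  4  4  4  4  5  6  6  6  6
 8  0  1  2  3  4  4  5  5  5  6  6  7  7
 8  0  1  2  3  4  4  5  5  5  6  6  7  7
10  0  1  2  3  4  4  5  5  5  6  6  7  8
dp[12][12] = 8. One LCS (by backtracking along matches): 10, 10, 8, 7, 7, 7, 8, 10.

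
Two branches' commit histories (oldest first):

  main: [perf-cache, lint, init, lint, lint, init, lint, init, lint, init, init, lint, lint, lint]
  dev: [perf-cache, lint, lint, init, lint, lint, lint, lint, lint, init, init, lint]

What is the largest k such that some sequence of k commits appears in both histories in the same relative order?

10

Taking perf-cache [1,1] → lint [2,3] → init [3,4] → lint [4,6] → lint [5,7] → lint [7,8] → lint [9,9] → init [10,10] → init [11,11] → lint [14,12] gives a common subsequence of length 10. dp[14][12] = 10 confirms this is the maximum.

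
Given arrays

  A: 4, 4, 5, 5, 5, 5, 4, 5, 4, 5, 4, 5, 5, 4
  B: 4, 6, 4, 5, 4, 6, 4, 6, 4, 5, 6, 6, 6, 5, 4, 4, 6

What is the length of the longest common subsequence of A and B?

Pick 4 [1,1], then 4 [2,3], then 5 [6,4], then 4 [7,5], then 4 [9,7], then 4 [11,9], then 5 [12,10], then 5 [13,14], then 4 [14,16]; all 9 values appear in both, in order. The LCS DP gives dp[14][17] = 9, so this is optimal.

9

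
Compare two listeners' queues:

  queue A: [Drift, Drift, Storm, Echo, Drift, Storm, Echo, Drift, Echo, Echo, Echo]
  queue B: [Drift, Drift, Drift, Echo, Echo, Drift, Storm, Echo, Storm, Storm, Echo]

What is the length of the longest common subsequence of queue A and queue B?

7

Taking Drift (queue A #1, queue B #2) → Drift (queue A #2, queue B #3) → Echo (queue A #4, queue B #5) → Drift (queue A #5, queue B #6) → Storm (queue A #6, queue B #7) → Echo (queue A #7, queue B #8) → Echo (queue A #11, queue B #11) gives a common subsequence of length 7. Since dp[11][11] = 7, nothing longer is possible.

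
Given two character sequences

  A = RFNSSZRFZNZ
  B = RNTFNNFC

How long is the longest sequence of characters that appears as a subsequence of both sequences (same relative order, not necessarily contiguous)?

4

One common subsequence of length 4: R at A[1]=B[1] → F at A[2]=B[4] → N at A[3]=B[6] → F at A[8]=B[7]. The LCS DP gives dp[11][8] = 4, so this is optimal.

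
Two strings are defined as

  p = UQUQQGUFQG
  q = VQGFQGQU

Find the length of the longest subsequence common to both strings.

Pick Q [5,2], G [6,3], F [8,4], Q [9,5], G [10,6]; all 5 characters appear in both, in order. dp[10][8] = 5 confirms this is the maximum.

5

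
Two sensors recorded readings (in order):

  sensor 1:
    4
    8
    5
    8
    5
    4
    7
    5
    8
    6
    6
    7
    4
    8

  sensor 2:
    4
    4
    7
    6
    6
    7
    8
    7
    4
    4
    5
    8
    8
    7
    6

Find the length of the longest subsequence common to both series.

Pick 4 at sensor 1[1]=sensor 2[1] → 4 at sensor 1[6]=sensor 2[2] → 7 at sensor 1[7]=sensor 2[3] → 6 at sensor 1[10]=sensor 2[4] → 6 at sensor 1[11]=sensor 2[5] → 7 at sensor 1[12]=sensor 2[8] → 4 at sensor 1[13]=sensor 2[10] → 8 at sensor 1[14]=sensor 2[13]; all 8 values appear in both, in order. The LCS DP gives dp[14][15] = 8, so this is optimal.

8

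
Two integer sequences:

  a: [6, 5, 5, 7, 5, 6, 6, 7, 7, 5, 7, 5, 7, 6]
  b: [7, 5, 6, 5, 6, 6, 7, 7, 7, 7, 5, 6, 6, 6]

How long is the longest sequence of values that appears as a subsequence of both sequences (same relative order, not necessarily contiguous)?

9

Taking 6 at a[1]=b[3], then 5 at a[5]=b[4], then 6 at a[6]=b[5], then 6 at a[7]=b[6], then 7 at a[8]=b[8], then 7 at a[9]=b[9], then 7 at a[11]=b[10], then 5 at a[12]=b[11], then 6 at a[14]=b[14] gives a common subsequence of length 9. Since dp[14][14] = 9, nothing longer is possible.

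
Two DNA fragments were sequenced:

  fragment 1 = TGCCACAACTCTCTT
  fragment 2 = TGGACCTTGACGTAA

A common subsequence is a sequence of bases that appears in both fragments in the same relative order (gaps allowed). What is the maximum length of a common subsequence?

9

One common subsequence of length 9: T at fragment 1[1]=fragment 2[1]; then G at fragment 1[2]=fragment 2[3]; then A at fragment 1[5]=fragment 2[4]; then C at fragment 1[6]=fragment 2[5]; then C at fragment 1[9]=fragment 2[6]; then T at fragment 1[10]=fragment 2[7]; then T at fragment 1[12]=fragment 2[8]; then C at fragment 1[13]=fragment 2[11]; then T at fragment 1[14]=fragment 2[13]. dp[15][15] = 9 confirms this is the maximum.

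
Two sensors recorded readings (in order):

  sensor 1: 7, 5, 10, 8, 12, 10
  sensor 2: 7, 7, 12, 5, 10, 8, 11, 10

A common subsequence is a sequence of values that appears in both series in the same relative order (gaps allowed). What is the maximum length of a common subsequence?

5

One common subsequence of length 5: 7 (sensor 1 #1, sensor 2 #2) → 5 (sensor 1 #2, sensor 2 #4) → 10 (sensor 1 #3, sensor 2 #5) → 8 (sensor 1 #4, sensor 2 #6) → 10 (sensor 1 #6, sensor 2 #8). dp[6][8] = 5 confirms this is the maximum.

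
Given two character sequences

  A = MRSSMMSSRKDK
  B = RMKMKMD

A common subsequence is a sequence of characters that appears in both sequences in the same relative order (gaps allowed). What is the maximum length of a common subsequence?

5

Taking R (A #2, B #1) → M (A #5, B #2) → M (A #6, B #4) → K (A #10, B #5) → D (A #11, B #7) gives a common subsequence of length 5. The LCS DP gives dp[12][7] = 5, so this is optimal.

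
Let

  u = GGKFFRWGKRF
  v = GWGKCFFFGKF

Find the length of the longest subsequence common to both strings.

Let dp[i][j] be the LCS length of the first i characters of u and the first j characters of v. dp[i][j] = dp[i-1][j-1]+1 when the i-th and j-th characters match, else max(dp[i-1][j], dp[i][j-1]).
    ·  G  W  G  K  C  F  F  F  G  K  F
 ·  0  0  0  0  0  0  0  0  0  0  0  0
 G  0  1  1  1  1  1  1  1  1  1  1  1
 G  0  1  1  2  2  2  2  2  2  2  2  2
 K  0  1  1  2  3  3  3  3  3  3  3  3
 F  0  1  1  2  3  3  4  4  4  4  4  4
 F  0  1  1  2  3  3  4  5  5  5  5  5
 R  0  1  1  2  3  3  4  5  5  5  5  5
 W  0  1  2  2  3  3  4  5  5  5  5  5
 G  0  1  2  3  3  3  4  5  5  6  6  6
 K  0  1  2  3  4  4  4  5  5  6  7  7
 R  0  1  2  3  4  4  4  5  5  6  7  7
 F  0  1  2  3  4  4  5  5  6  6  7  8
dp[11][11] = 8. One LCS (by backtracking along matches): GGKFFGKF.

8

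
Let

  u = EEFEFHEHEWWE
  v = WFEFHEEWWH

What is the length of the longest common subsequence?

Pick F (u #3, v #2), E (u #4, v #3), F (u #5, v #4), H (u #6, v #5), E (u #7, v #6), E (u #9, v #7), W (u #10, v #8), W (u #11, v #9); all 8 characters appear in both, in order. The LCS DP gives dp[12][10] = 8, so this is optimal.

8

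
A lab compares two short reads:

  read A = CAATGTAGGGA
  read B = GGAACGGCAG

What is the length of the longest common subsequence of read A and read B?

Match A (read A #2, read B #3), then A (read A #3, read B #4), then G (read A #5, read B #7), then A (read A #7, read B #9), then G (read A #10, read B #10) — 5 bases in the same relative order in both. Since dp[11][10] = 5, nothing longer is possible.

5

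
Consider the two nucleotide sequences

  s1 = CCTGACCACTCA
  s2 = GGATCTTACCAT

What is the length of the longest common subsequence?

One common subsequence of length 7: C [1,5], then T [3,7], then A [5,8], then C [6,9], then C [7,10], then A [8,11], then T [10,12]. Since dp[12][12] = 7, nothing longer is possible.

7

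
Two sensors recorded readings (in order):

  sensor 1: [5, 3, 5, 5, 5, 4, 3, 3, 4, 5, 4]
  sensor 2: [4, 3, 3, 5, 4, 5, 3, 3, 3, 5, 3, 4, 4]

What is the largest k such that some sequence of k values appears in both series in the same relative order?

7

Pick 3 (sensor 1 #2, sensor 2 #3) → 5 (sensor 1 #3, sensor 2 #4) → 5 (sensor 1 #4, sensor 2 #6) → 5 (sensor 1 #5, sensor 2 #10) → 3 (sensor 1 #8, sensor 2 #11) → 4 (sensor 1 #9, sensor 2 #12) → 4 (sensor 1 #11, sensor 2 #13); all 7 values appear in both, in order, and the DP table's final entry dp[11][13] is also 7, so no common subsequence is longer.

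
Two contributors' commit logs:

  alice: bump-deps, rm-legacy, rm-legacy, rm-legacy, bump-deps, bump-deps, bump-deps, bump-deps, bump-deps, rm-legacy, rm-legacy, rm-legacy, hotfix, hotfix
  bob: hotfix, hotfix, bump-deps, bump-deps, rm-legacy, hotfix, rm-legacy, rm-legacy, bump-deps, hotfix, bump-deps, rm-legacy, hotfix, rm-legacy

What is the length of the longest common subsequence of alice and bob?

8

Pick bump-deps [1,4]; then rm-legacy [2,5]; then rm-legacy [3,7]; then rm-legacy [4,8]; then bump-deps [5,9]; then bump-deps [9,11]; then rm-legacy [10,12]; then rm-legacy [12,14]; all 8 commits appear in both, in order. dp[14][14] = 8 confirms this is the maximum.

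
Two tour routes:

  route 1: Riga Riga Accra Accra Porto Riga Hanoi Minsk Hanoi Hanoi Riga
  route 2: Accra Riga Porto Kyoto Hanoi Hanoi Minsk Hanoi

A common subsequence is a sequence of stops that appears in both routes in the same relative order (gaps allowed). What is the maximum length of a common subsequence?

5

Taking Riga (route 1 #2, route 2 #2), Porto (route 1 #5, route 2 #3), Hanoi (route 1 #7, route 2 #6), Minsk (route 1 #8, route 2 #7), Hanoi (route 1 #10, route 2 #8) gives a common subsequence of length 5. The LCS DP gives dp[11][8] = 5, so this is optimal.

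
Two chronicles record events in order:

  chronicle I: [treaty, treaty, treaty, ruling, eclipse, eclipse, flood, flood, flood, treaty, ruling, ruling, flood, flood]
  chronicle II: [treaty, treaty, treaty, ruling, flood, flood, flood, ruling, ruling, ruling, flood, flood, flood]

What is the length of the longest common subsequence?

11

Pick treaty at chronicle I[1]=chronicle II[1]; then treaty at chronicle I[2]=chronicle II[2]; then treaty at chronicle I[3]=chronicle II[3]; then ruling at chronicle I[4]=chronicle II[4]; then flood at chronicle I[7]=chronicle II[5]; then flood at chronicle I[8]=chronicle II[6]; then flood at chronicle I[9]=chronicle II[7]; then ruling at chronicle I[11]=chronicle II[9]; then ruling at chronicle I[12]=chronicle II[10]; then flood at chronicle I[13]=chronicle II[12]; then flood at chronicle I[14]=chronicle II[13]; all 11 events appear in both, in order, and the DP table's final entry dp[14][13] is also 11, so no common subsequence is longer.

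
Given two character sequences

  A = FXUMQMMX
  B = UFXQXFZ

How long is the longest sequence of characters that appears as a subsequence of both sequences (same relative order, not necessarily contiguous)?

Let dp[i][j] be the LCS length of the first i characters of A and the first j characters of B. dp[i][j] = dp[i-1][j-1]+1 when the i-th and j-th characters match, else max(dp[i-1][j], dp[i][j-1]).
    ·  U  F  X  Q  X  F  Z
 ·  0  0  0  0  0  0  0  0
 F  0  0  1  1  1  1  1  1
 X  0  0  1  2  2  2  2  2
 U  0  1  1  2  2  2  2  2
 M  0  1  1  2  2  2  2  2
 Q  0  1  1  2  3  3  3  3
 M  0  1  1  2  3  3  3  3
 M  0  1  1  2  3  3  3  3
 X  0  1  1  2  3  4  4  4
dp[8][7] = 4. One LCS (by backtracking along matches): FXQX.

4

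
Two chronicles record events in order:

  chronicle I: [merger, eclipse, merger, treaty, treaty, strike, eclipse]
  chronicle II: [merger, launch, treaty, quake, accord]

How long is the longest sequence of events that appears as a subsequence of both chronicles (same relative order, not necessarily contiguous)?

Match merger [1,1], treaty [4,3] — 2 events in the same relative order in both. dp[7][5] = 2 confirms this is the maximum.

2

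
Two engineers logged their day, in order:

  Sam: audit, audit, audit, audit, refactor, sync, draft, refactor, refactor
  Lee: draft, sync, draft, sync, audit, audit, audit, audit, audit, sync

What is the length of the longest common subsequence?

Taking audit at Sam[1]=Lee[6] → audit at Sam[2]=Lee[7] → audit at Sam[3]=Lee[8] → audit at Sam[4]=Lee[9] → sync at Sam[6]=Lee[10] gives a common subsequence of length 5. Since dp[9][10] = 5, nothing longer is possible.

5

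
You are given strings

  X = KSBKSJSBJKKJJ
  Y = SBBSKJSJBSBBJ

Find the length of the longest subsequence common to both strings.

Taking S at X[2]=Y[1] → B at X[3]=Y[3] → K at X[4]=Y[5] → S at X[5]=Y[7] → J at X[6]=Y[8] → S at X[7]=Y[10] → B at X[8]=Y[12] → J at X[13]=Y[13] gives a common subsequence of length 8. dp[13][13] = 8 confirms this is the maximum.

8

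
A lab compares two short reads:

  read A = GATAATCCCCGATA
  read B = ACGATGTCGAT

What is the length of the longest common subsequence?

One common subsequence of length 8: G (read A #1, read B #3), A (read A #2, read B #4), T (read A #3, read B #5), T (read A #6, read B #7), C (read A #10, read B #8), G (read A #11, read B #9), A (read A #12, read B #10), T (read A #13, read B #11), and the DP table's final entry dp[14][11] is also 8, so no common subsequence is longer.

8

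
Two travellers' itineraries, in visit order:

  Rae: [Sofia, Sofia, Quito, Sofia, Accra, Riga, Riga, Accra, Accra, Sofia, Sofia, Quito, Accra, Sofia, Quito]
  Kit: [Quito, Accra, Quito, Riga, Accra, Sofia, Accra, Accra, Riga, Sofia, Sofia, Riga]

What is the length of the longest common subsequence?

Pick Quito [3,1], Accra [5,2], Riga [6,4], Accra [8,7], Accra [9,8], Sofia [10,10], Sofia [11,11]; all 7 stops appear in both, in order. Since dp[15][12] = 7, nothing longer is possible.

7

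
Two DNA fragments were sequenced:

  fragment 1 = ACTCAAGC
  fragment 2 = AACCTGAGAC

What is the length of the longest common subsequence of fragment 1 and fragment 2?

One common subsequence of length 6: A at fragment 1[1]=fragment 2[2], C at fragment 1[2]=fragment 2[4], T at fragment 1[3]=fragment 2[5], A at fragment 1[5]=fragment 2[7], A at fragment 1[6]=fragment 2[9], C at fragment 1[8]=fragment 2[10]. dp[8][10] = 6 confirms this is the maximum.

6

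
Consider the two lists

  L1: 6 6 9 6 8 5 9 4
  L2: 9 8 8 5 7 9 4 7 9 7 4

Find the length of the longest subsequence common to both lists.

Match 9 (L1 #3, L2 #1); then 8 (L1 #5, L2 #3); then 5 (L1 #6, L2 #4); then 9 (L1 #7, L2 #9); then 4 (L1 #8, L2 #11) — 5 values in the same relative order in both, and the DP table's final entry dp[8][11] is also 5, so no common subsequence is longer.

5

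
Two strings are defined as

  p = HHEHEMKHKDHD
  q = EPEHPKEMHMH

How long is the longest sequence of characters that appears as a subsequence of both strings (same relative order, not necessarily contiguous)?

Let dp[i][j] be the LCS length of the first i characters of p and the first j characters of q. dp[i][j] = dp[i-1][j-1]+1 when the i-th and j-th characters match, else max(dp[i-1][j], dp[i][j-1]).
    ·  E  P  E  H  P  K  E  M  H  M  H
 ·  0  0  0  0  0  0  0  0  0  0  0  0
 H  0  0  0  0  1  1  1  1  1  1  1  1
 H  0  0  0  0  1  1  1  1  1  2  2  2
 E  0  1  1  1  1  1  1  2  2  2  2  2
 H  0  1  1  1  2  2  2  2  2  3  3  3
 E  0  1  1  2  2  2  2  3  3  3  3  3
 M  0  1  1  2  2  2  2  3  4  4  4  4
 K  0  1  1  2  2  2  3  3  4  4  4  4
 H  0  1  1  2  3  3  3  3  4  5  5  5
 K  0  1  1  2  3  3  4  4  4  5  5  5
 D  0  1  1  2  3  3  4  4  4  5  5  5
 H  0  1  1  2  3  3  4  4  4  5  5  6
 D  0  1  1  2  3  3  4  4  4  5  5  6
dp[12][11] = 6. One LCS (by backtracking along matches): EHEMHH.

6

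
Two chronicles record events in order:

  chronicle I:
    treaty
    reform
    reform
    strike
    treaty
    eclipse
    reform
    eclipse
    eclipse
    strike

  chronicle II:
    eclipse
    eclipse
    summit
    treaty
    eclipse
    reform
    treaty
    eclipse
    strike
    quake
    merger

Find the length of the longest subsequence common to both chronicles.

One common subsequence of length 5: treaty at chronicle I[1]=chronicle II[4]; then reform at chronicle I[3]=chronicle II[6]; then treaty at chronicle I[5]=chronicle II[7]; then eclipse at chronicle I[9]=chronicle II[8]; then strike at chronicle I[10]=chronicle II[9]. dp[10][11] = 5 confirms this is the maximum.

5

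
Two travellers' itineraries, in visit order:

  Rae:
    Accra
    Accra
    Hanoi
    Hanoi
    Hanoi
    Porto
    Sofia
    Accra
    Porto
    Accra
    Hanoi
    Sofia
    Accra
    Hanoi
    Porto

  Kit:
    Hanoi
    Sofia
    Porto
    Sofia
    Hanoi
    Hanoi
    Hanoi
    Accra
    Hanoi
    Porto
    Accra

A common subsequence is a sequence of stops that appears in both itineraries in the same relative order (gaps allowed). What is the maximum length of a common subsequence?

7

Match Hanoi at Rae[3]=Kit[1], Hanoi at Rae[4]=Kit[5], Hanoi at Rae[5]=Kit[6], Hanoi at Rae[11]=Kit[7], Accra at Rae[13]=Kit[8], Hanoi at Rae[14]=Kit[9], Porto at Rae[15]=Kit[10] — 7 stops in the same relative order in both, and the DP table's final entry dp[15][11] is also 7, so no common subsequence is longer.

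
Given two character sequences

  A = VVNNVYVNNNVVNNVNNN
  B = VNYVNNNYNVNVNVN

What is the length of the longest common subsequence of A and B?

One common subsequence of length 12: V (A #2, B #1) → N (A #4, B #2) → Y (A #6, B #3) → V (A #7, B #4) → N (A #8, B #6) → N (A #9, B #7) → N (A #10, B #9) → V (A #11, B #10) → V (A #12, B #12) → N (A #14, B #13) → V (A #15, B #14) → N (A #18, B #15), and the DP table's final entry dp[18][15] is also 12, so no common subsequence is longer.

12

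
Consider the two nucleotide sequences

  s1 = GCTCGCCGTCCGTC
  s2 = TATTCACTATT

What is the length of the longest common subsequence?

One common subsequence of length 5: T [3,4]; then C [4,5]; then C [6,7]; then T [9,10]; then T [13,11]. The LCS DP gives dp[14][11] = 5, so this is optimal.

5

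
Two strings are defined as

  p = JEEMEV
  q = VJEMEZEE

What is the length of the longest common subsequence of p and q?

Taking J at p[1]=q[2] → E at p[2]=q[5] → E at p[3]=q[7] → E at p[5]=q[8] gives a common subsequence of length 4, and the DP table's final entry dp[6][8] is also 4, so no common subsequence is longer.

4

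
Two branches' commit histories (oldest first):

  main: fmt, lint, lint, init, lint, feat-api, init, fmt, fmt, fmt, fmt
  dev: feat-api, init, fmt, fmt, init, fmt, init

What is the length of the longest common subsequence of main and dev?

5

One common subsequence of length 5: feat-api (main #6, dev #1); then init (main #7, dev #2); then fmt (main #8, dev #3); then fmt (main #9, dev #4); then fmt (main #10, dev #6). The LCS DP gives dp[11][7] = 5, so this is optimal.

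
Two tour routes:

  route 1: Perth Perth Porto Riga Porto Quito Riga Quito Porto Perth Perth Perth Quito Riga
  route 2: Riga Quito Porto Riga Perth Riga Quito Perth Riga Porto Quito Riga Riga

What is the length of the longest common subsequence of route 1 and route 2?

7

Match Perth (route 1 #1, route 2 #5), then Perth (route 1 #2, route 2 #8), then Riga (route 1 #4, route 2 #9), then Porto (route 1 #5, route 2 #10), then Quito (route 1 #6, route 2 #11), then Riga (route 1 #7, route 2 #12), then Riga (route 1 #14, route 2 #13) — 7 stops in the same relative order in both. The LCS DP gives dp[14][13] = 7, so this is optimal.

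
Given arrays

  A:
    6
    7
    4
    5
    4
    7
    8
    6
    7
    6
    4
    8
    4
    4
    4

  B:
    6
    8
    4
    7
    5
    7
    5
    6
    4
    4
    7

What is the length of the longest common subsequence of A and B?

7

Taking 6 (A #1, B #1); then 7 (A #2, B #4); then 5 (A #4, B #5); then 7 (A #6, B #6); then 6 (A #10, B #8); then 4 (A #11, B #9); then 4 (A #13, B #10) gives a common subsequence of length 7, and the DP table's final entry dp[15][11] is also 7, so no common subsequence is longer.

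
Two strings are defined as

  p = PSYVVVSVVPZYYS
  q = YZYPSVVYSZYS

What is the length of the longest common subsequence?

8

Taking P at p[1]=q[4] → S at p[2]=q[5] → V at p[4]=q[6] → V at p[5]=q[7] → S at p[7]=q[9] → Z at p[11]=q[10] → Y at p[13]=q[11] → S at p[14]=q[12] gives a common subsequence of length 8. Since dp[14][12] = 8, nothing longer is possible.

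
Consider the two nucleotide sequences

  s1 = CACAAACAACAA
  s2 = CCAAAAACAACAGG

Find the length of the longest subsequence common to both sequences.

One common subsequence of length 10: C at s1[1]=s2[2], then A at s1[2]=s2[4], then A at s1[4]=s2[5], then A at s1[5]=s2[6], then A at s1[6]=s2[7], then C at s1[7]=s2[8], then A at s1[8]=s2[9], then A at s1[9]=s2[10], then C at s1[10]=s2[11], then A at s1[11]=s2[12]. dp[12][14] = 10 confirms this is the maximum.

10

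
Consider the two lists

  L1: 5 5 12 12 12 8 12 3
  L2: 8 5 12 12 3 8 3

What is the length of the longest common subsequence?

Pick 5 at L1[2]=L2[2], 12 at L1[3]=L2[3], 12 at L1[4]=L2[4], 8 at L1[6]=L2[6], 3 at L1[8]=L2[7]; all 5 values appear in both, in order. dp[8][7] = 5 confirms this is the maximum.

5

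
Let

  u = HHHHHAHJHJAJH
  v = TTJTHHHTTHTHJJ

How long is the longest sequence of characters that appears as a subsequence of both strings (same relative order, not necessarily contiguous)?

One common subsequence of length 7: H (u #1, v #5) → H (u #2, v #6) → H (u #3, v #7) → H (u #4, v #10) → H (u #9, v #12) → J (u #10, v #13) → J (u #12, v #14). Since dp[13][14] = 7, nothing longer is possible.

7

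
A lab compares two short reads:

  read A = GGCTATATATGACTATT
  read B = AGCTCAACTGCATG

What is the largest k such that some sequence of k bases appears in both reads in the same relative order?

10

Pick G (read A #2, read B #2), then C (read A #3, read B #3), then T (read A #4, read B #4), then A (read A #5, read B #6), then A (read A #7, read B #7), then T (read A #10, read B #9), then G (read A #11, read B #10), then C (read A #13, read B #11), then A (read A #15, read B #12), then T (read A #16, read B #13); all 10 bases appear in both, in order, and the DP table's final entry dp[17][14] is also 10, so no common subsequence is longer.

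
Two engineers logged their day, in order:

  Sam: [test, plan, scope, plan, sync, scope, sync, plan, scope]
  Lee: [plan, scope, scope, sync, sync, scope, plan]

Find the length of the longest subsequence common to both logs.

Match plan (Sam #2, Lee #1) → scope (Sam #3, Lee #3) → sync (Sam #5, Lee #5) → scope (Sam #6, Lee #6) → plan (Sam #8, Lee #7) — 5 tasks in the same relative order in both, and the DP table's final entry dp[9][7] is also 5, so no common subsequence is longer.

5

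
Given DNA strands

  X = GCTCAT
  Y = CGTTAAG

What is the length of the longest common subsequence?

Match G [1,2], then T [3,4], then A [5,6] — 3 bases in the same relative order in both, and the DP table's final entry dp[6][7] is also 3, so no common subsequence is longer.

3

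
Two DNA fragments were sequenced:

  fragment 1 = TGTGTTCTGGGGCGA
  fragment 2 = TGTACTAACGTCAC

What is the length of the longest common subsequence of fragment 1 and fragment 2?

8

Match T at fragment 1[1]=fragment 2[1] → G at fragment 1[2]=fragment 2[2] → T at fragment 1[3]=fragment 2[3] → T at fragment 1[5]=fragment 2[6] → C at fragment 1[7]=fragment 2[9] → T at fragment 1[8]=fragment 2[11] → C at fragment 1[13]=fragment 2[12] → A at fragment 1[15]=fragment 2[13] — 8 bases in the same relative order in both. The LCS DP gives dp[15][14] = 8, so this is optimal.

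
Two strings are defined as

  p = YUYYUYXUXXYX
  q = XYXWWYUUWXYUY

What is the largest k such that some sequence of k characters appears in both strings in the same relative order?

6

Taking Y (p #1, q #6), then U (p #2, q #7), then U (p #5, q #8), then Y (p #6, q #11), then U (p #8, q #12), then Y (p #11, q #13) gives a common subsequence of length 6. The LCS DP gives dp[12][13] = 6, so this is optimal.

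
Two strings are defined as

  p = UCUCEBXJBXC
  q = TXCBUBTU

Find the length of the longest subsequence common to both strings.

Taking C [2,3] → U [3,5] → B [6,6] gives a common subsequence of length 3. Since dp[11][8] = 3, nothing longer is possible.

3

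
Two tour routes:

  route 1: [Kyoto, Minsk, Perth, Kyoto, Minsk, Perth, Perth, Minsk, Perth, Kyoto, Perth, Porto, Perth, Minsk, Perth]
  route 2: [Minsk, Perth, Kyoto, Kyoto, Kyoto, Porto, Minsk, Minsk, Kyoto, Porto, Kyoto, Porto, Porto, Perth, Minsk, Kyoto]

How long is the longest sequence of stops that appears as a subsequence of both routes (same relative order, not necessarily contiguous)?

9

Taking Minsk [2,1] → Perth [3,2] → Kyoto [4,5] → Minsk [5,7] → Minsk [8,8] → Kyoto [10,11] → Porto [12,13] → Perth [13,14] → Minsk [14,15] gives a common subsequence of length 9. The LCS DP gives dp[15][16] = 9, so this is optimal.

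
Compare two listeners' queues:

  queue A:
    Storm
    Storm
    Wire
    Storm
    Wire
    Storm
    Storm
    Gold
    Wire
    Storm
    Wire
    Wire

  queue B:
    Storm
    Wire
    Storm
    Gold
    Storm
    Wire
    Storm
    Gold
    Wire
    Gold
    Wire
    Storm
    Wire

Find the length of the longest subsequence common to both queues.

9

Pick Storm [1,3], Storm [2,5], Wire [3,6], Storm [4,7], Wire [5,9], Gold [8,10], Wire [9,11], Storm [10,12], Wire [12,13]; all 9 songs appear in both, in order, and the DP table's final entry dp[12][13] is also 9, so no common subsequence is longer.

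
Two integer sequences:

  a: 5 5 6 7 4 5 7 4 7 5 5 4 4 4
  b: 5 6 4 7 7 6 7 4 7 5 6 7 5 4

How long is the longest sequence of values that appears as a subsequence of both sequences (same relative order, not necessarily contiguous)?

Match 5 at a[2]=b[1], then 6 at a[3]=b[2], then 7 at a[4]=b[5], then 7 at a[7]=b[7], then 4 at a[8]=b[8], then 7 at a[9]=b[9], then 5 at a[10]=b[10], then 5 at a[11]=b[13], then 4 at a[14]=b[14] — 9 values in the same relative order in both. The LCS DP gives dp[14][14] = 9, so this is optimal.

9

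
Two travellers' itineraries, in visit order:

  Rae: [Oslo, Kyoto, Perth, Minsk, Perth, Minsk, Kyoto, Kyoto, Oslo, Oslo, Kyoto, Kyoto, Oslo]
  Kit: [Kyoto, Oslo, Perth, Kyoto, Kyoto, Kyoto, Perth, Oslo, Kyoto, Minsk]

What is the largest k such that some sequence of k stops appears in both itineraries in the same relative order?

6

Pick Oslo at Rae[1]=Kit[2]; then Kyoto at Rae[2]=Kit[4]; then Kyoto at Rae[7]=Kit[5]; then Kyoto at Rae[8]=Kit[6]; then Oslo at Rae[10]=Kit[8]; then Kyoto at Rae[11]=Kit[9]; all 6 stops appear in both, in order. dp[13][10] = 6 confirms this is the maximum.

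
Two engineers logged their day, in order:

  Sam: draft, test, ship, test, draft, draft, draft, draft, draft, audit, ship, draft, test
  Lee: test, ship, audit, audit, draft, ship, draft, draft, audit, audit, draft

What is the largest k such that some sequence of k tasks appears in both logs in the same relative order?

7

Pick test (Sam #2, Lee #1), then ship (Sam #3, Lee #2), then draft (Sam #5, Lee #5), then draft (Sam #6, Lee #7), then draft (Sam #7, Lee #8), then audit (Sam #10, Lee #10), then draft (Sam #12, Lee #11); all 7 tasks appear in both, in order. Since dp[13][11] = 7, nothing longer is possible.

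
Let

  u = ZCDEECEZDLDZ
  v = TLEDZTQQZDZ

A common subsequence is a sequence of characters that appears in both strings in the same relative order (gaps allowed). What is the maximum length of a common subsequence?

Let dp[i][j] be the LCS length of the first i characters of u and the first j characters of v. dp[i][j] = dp[i-1][j-1]+1 when the i-th and j-th characters match, else max(dp[i-1][j], dp[i][j-1]).
    ·  T  L  E  D  Z  T  Q  Q  Z  D  Z
 ·  0  0  0  0  0  0  0  0  0  0  0  0
 Z  0  0  0  0  0  1  1  1  1  1  1  1
 C  0  0  0  0  0  1  1  1  1  1  1  1
 D  0  0  0  0  1  1  1  1  1  1  2  2
 E  0  0  0  1  1  1  1  1  1  1  2  2
 E  0  0  0  1  1  1  1  1  1  1  2  2
 C  0  0  0  1  1  1  1  1  1  1  2  2
 E  0  0  0  1  1  1  1  1  1  1  2  2
 Z  0  0  0  1  1  2  2  2  2  2  2  3
 D  0  0  0  1  2  2  2  2  2  2  3  3
 L  0  0  1  1  2  2  2  2  2  2  3  3
 D  0  0  1  1  2  2  2  2  2  2  3  3
 Z  0  0  1  1  2  3  3  3  3  3  3  4
dp[12][11] = 4. One LCS (by backtracking along matches): ZZDZ.

4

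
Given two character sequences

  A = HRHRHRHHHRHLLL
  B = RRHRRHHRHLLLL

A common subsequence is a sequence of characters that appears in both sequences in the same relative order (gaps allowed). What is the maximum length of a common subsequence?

Taking R (A #2, B #2), then H (A #3, B #3), then R (A #4, B #4), then R (A #6, B #5), then H (A #8, B #6), then H (A #9, B #7), then R (A #10, B #8), then H (A #11, B #9), then L (A #12, B #11), then L (A #13, B #12), then L (A #14, B #13) gives a common subsequence of length 11. Since dp[14][13] = 11, nothing longer is possible.

11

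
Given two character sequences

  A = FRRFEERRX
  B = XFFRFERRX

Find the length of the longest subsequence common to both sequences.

7

Let dp[i][j] be the LCS length of the first i characters of A and the first j characters of B. dp[i][j] = dp[i-1][j-1]+1 when the i-th and j-th characters match, else max(dp[i-1][j], dp[i][j-1]).
    ·  X  F  F  R  F  E  R  R  X
 ·  0  0  0  0  0  0  0  0  0  0
 F  0  0  1  1  1  1  1  1  1  1
 R  0  0  1  1  2  2  2  2  2  2
 R  0  0  1  1  2  2  2  3  3  3
 F  0  0  1  2  2  3  3  3  3  3
 E  0  0  1  2  2  3  4  4  4  4
 E  0  0  1  2  2  3  4  4  4  4
 R  0  0  1  2  3  3  4  5  5  5
 R  0  0  1  2  3  3  4  5  6  6
 X  0  1  1  2  3  3  4  5  6  7
dp[9][9] = 7. One LCS (by backtracking along matches): FRFERRX.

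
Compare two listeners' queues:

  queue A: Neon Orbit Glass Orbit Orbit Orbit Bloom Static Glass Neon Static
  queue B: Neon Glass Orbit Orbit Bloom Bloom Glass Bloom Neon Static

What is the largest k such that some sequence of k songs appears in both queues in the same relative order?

Taking Neon (queue A #1, queue B #1) → Glass (queue A #3, queue B #2) → Orbit (queue A #4, queue B #3) → Orbit (queue A #5, queue B #4) → Bloom (queue A #7, queue B #6) → Glass (queue A #9, queue B #7) → Neon (queue A #10, queue B #9) → Static (queue A #11, queue B #10) gives a common subsequence of length 8, and the DP table's final entry dp[11][10] is also 8, so no common subsequence is longer.

8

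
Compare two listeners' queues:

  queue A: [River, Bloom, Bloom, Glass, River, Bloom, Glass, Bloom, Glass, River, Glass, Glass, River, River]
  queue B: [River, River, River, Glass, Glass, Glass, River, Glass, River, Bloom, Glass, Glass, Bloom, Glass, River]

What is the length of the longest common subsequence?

9

One common subsequence of length 9: River at queue A[1]=queue B[3] → Glass at queue A[4]=queue B[6] → River at queue A[5]=queue B[7] → Glass at queue A[7]=queue B[8] → Bloom at queue A[8]=queue B[10] → Glass at queue A[9]=queue B[11] → Glass at queue A[11]=queue B[12] → Glass at queue A[12]=queue B[14] → River at queue A[14]=queue B[15], and the DP table's final entry dp[14][15] is also 9, so no common subsequence is longer.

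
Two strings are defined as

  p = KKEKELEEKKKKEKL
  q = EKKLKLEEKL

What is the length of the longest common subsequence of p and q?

Match K (p #1, q #2) → K (p #2, q #3) → K (p #4, q #5) → L (p #6, q #6) → E (p #8, q #7) → E (p #13, q #8) → K (p #14, q #9) → L (p #15, q #10) — 8 characters in the same relative order in both. Since dp[15][10] = 8, nothing longer is possible.

8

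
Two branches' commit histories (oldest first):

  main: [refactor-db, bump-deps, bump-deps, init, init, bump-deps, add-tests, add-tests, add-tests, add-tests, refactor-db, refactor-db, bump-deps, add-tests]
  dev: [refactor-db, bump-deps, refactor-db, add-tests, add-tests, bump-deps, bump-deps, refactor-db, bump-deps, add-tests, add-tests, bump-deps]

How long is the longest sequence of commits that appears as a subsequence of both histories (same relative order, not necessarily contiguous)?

Taking refactor-db [1,3]; then bump-deps [2,6]; then bump-deps [3,7]; then bump-deps [6,9]; then add-tests [9,10]; then add-tests [10,11]; then bump-deps [13,12] gives a common subsequence of length 7, and the DP table's final entry dp[14][12] is also 7, so no common subsequence is longer.

7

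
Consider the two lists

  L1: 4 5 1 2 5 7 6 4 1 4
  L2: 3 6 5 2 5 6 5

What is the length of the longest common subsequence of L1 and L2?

4

Let dp[i][j] be the LCS length of the first i values of L1 and the first j values of L2. dp[i][j] = dp[i-1][j-1]+1 when the i-th and j-th values match, else max(dp[i-1][j], dp[i][j-1]).
    ·  3  6  5  2  5  6  5
 ·  0  0  0  0  0  0  0  0
 4  0  0  0  0  0  0  0  0
 5  0  0  0  1  1  1  1  1
 1  0  0  0  1  1  1  1  1
 2  0  0  0  1  2  2  2  2
 5  0  0  0  1  2  3  3  3
 7  0  0  0  1  2  3  3  3
 6  0  0  1  1  2  3  4  4
 4  0  0  1  1  2  3  4  4
 1  0  0  1  1  2  3  4  4
 4  0  0  1  1  2  3  4  4
dp[10][7] = 4. One LCS (by backtracking along matches): 5, 2, 5, 6.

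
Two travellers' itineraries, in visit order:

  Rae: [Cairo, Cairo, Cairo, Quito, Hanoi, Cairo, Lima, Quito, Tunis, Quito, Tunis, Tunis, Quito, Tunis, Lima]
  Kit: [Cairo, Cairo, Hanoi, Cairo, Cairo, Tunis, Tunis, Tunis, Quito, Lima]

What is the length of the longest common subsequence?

Match Cairo at Rae[1]=Kit[1], Cairo at Rae[2]=Kit[2], Cairo at Rae[3]=Kit[4], Cairo at Rae[6]=Kit[5], Tunis at Rae[9]=Kit[6], Tunis at Rae[11]=Kit[7], Tunis at Rae[12]=Kit[8], Quito at Rae[13]=Kit[9], Lima at Rae[15]=Kit[10] — 9 stops in the same relative order in both. dp[15][10] = 9 confirms this is the maximum.

9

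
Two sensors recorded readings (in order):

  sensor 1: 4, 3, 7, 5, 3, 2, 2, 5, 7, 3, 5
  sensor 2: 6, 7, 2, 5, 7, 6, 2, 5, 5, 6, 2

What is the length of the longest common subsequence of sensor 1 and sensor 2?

5

One common subsequence of length 5: 7 (sensor 1 #3, sensor 2 #2) → 5 (sensor 1 #4, sensor 2 #4) → 2 (sensor 1 #7, sensor 2 #7) → 5 (sensor 1 #8, sensor 2 #8) → 5 (sensor 1 #11, sensor 2 #9). Since dp[11][11] = 5, nothing longer is possible.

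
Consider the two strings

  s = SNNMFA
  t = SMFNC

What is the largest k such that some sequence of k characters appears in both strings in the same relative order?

3

Taking S at s[1]=t[1], then M at s[4]=t[2], then F at s[5]=t[3] gives a common subsequence of length 3, and the DP table's final entry dp[6][5] is also 3, so no common subsequence is longer.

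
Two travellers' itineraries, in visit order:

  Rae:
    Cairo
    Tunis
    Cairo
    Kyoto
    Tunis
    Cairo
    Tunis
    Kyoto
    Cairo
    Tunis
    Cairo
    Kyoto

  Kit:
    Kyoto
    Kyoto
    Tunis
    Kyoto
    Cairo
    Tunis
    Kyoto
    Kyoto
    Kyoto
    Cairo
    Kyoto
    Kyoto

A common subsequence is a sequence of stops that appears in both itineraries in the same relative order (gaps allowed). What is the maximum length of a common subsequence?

One common subsequence of length 7: Tunis [2,3]; then Kyoto [4,4]; then Cairo [6,5]; then Tunis [7,6]; then Kyoto [8,9]; then Cairo [9,10]; then Kyoto [12,12]. The LCS DP gives dp[12][12] = 7, so this is optimal.

7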